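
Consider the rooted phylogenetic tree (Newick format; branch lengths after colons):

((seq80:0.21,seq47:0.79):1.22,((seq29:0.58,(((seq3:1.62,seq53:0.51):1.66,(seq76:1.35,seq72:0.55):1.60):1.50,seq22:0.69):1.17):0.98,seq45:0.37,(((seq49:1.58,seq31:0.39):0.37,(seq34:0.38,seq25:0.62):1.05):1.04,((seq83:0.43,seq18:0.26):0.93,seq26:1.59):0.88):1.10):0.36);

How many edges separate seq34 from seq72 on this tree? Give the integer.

9

The MRCA of seq34 and seq72 is the node subtending ((seq29,(((seq3,seq53),(seq76,seq72)),seq22)),seq45,(((seq49,seq31),(seq34,seq25)),((seq83,seq18),seq26))).
From seq34 up to that node: 4 branches. From seq72 up to the same node: 5 branches. Total: 4 + 5 = 9.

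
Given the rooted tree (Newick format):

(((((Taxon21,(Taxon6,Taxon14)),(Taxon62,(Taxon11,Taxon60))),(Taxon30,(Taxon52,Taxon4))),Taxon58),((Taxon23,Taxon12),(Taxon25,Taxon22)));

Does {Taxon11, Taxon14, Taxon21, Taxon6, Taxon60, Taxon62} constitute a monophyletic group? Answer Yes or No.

Yes

The most recent common ancestor of these taxa subtends ((Taxon21,(Taxon6,Taxon14)),(Taxon62,(Taxon11,Taxon60))).
That clade has exactly 6 tips — every listed taxon and nothing else — so the group is monophyletic.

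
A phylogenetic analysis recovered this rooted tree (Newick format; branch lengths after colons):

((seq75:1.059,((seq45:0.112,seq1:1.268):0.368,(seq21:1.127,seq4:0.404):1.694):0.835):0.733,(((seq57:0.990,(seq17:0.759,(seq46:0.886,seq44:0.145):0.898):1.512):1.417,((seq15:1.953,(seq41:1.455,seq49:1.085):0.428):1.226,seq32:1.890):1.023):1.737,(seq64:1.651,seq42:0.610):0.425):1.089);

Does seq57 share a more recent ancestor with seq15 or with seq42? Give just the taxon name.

seq15

The MRCA of seq57 and seq15 subtends ((seq57,(seq17,(seq46,seq44))),((seq15,(seq41,seq49)),seq32)) (8 taxa).
The MRCA of seq57 and seq42 subtends (((seq57,(seq17,(seq46,seq44))),((seq15,(seq41,seq49)),seq32)),(seq64,seq42)) (10 taxa).
The first is nested inside the second, so seq57 shares a more recent common ancestor with seq15.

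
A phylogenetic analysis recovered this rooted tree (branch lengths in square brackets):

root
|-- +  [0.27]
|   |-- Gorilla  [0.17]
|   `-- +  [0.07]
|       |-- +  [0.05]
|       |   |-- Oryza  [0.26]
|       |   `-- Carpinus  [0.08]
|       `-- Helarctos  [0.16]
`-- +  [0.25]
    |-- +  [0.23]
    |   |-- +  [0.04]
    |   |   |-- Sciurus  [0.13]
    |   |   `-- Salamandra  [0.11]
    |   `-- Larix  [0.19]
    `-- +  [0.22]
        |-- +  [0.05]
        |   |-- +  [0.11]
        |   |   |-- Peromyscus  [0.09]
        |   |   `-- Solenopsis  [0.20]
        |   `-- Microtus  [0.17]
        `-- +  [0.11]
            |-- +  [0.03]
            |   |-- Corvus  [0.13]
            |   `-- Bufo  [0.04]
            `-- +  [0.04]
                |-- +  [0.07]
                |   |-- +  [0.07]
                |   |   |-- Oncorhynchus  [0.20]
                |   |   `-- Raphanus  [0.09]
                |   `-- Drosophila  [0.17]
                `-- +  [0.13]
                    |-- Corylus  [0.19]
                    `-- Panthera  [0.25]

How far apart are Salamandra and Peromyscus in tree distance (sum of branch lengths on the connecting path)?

0.85

The path runs Salamandra → … → MRCA → … → Peromyscus; the MRCA is the node subtending (((Sciurus,Salamandra),Larix),(((Peromyscus,Solenopsis),Microtus),((Corvus,Bufo),(((Oncorhynchus,Raphanus),Drosophila),(Corylus,Panthera))))).
Branch lengths along that path: 0.11 + 0.04 + 0.23 + 0.22 + 0.05 + 0.11 + 0.09 = 0.85.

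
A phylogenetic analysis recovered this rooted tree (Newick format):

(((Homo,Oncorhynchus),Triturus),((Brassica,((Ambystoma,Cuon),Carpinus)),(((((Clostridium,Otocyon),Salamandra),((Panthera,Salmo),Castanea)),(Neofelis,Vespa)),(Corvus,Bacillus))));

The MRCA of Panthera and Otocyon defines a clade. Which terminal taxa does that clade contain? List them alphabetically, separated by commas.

Castanea, Clostridium, Otocyon, Panthera, Salamandra, Salmo

Tracing Panthera: it sits inside (Panthera,Salmo).
Tracing Otocyon: it sits inside (Clostridium,Otocyon).
The smallest clade enclosing both is (((Clostridium,Otocyon),Salamandra),((Panthera,Salmo),Castanea)); the answer is its 6 terminal taxa in alphabetical order.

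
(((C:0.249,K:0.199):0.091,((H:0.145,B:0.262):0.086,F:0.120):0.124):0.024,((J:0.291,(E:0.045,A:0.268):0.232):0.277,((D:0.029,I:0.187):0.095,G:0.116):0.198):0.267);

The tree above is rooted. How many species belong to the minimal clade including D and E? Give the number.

6

The MRCA of D and E is the node subtending ((J,(E,A)),((D,I),G)).
That clade contains 6 terminal taxa: A, D, E, G, I, J.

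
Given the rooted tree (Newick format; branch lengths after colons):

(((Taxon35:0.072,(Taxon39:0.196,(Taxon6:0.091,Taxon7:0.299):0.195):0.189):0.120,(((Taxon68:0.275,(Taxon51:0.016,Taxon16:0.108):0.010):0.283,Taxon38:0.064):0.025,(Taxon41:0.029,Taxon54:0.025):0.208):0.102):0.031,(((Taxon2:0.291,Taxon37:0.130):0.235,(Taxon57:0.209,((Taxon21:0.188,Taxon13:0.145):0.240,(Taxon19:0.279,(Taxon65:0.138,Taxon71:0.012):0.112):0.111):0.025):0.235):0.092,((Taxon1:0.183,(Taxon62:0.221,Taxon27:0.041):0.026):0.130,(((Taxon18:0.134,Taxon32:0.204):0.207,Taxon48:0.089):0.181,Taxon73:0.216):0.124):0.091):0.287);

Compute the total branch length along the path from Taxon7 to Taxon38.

The path runs Taxon7 → … → MRCA → … → Taxon38; the MRCA is the node subtending ((Taxon35,(Taxon39,(Taxon6,Taxon7))),(((Taxon68,(Taxon51,Taxon16)),Taxon38),(Taxon41,Taxon54))).
Branch lengths along that path: 0.299 + 0.195 + 0.189 + 0.120 + 0.102 + 0.025 + 0.064 = 0.994.

0.994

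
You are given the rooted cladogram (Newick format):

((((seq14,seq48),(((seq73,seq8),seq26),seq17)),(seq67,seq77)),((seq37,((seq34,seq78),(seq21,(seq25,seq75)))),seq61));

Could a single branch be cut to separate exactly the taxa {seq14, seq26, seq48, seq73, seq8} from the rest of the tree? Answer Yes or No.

No

The MRCA of the listed taxa subtends ((seq14,seq48),(((seq73,seq8),seq26),seq17)).
That clade also contains seq17, which is not in the proposed group, so the group is not monophyletic.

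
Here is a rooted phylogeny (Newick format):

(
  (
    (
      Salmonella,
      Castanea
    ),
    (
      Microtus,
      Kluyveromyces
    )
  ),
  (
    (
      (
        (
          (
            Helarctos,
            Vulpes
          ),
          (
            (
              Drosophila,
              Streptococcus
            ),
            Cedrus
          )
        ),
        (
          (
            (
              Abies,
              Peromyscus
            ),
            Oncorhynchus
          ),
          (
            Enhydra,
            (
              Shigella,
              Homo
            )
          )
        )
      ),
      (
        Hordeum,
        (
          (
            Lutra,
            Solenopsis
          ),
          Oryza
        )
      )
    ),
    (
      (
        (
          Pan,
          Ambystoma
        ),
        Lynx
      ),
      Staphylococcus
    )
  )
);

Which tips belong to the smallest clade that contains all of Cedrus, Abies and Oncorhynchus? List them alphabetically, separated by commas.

Abies, Cedrus, Drosophila, Enhydra, Helarctos, Homo, Oncorhynchus, Peromyscus, Shigella, Streptococcus, Vulpes

Tracing Cedrus: it sits inside ((Drosophila,Streptococcus),Cedrus).
Tracing Abies: it sits inside (Abies,Peromyscus).
Tracing Oncorhynchus: it sits inside ((Abies,Peromyscus),Oncorhynchus).
The smallest clade enclosing all 3 is (((Helarctos,Vulpes),((Drosophila,Streptococcus),Cedrus)),(((Abies,Peromyscus),Oncorhynchus),(Enhydra,(Shigella,Homo)))); the answer is its 11 terminal taxa in alphabetical order.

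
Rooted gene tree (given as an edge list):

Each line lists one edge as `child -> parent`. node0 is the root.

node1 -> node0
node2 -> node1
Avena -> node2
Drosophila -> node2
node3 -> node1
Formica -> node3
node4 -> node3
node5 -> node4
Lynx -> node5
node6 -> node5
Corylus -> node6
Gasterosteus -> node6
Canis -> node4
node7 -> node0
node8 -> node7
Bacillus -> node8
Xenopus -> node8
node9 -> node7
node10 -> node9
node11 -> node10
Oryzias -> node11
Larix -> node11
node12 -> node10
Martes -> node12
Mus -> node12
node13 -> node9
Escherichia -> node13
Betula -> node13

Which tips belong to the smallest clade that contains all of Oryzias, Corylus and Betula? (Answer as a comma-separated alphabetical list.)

Avena, Bacillus, Betula, Canis, Corylus, Drosophila, Escherichia, Formica, Gasterosteus, Larix, Lynx, Martes, Mus, Oryzias, Xenopus

Tracing Oryzias: it sits inside (Oryzias,Larix).
Tracing Corylus: it sits inside (Corylus,Gasterosteus).
Tracing Betula: it sits inside (Escherichia,Betula).
The smallest clade enclosing all 3 is the whole tree (their MRCA is the root), so the answer is all 15 tips in alphabetical order.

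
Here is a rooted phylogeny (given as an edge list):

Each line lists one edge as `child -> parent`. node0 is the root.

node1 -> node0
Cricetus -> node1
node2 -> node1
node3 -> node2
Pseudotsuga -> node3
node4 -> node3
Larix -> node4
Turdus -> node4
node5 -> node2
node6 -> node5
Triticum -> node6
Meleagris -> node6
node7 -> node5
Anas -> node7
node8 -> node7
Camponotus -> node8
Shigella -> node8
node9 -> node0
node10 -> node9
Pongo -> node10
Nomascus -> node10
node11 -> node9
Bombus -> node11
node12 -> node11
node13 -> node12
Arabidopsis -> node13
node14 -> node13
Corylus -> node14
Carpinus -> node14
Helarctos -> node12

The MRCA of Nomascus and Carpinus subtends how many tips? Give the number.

The MRCA of Nomascus and Carpinus is the node subtending ((Pongo,Nomascus),(Bombus,((Arabidopsis,(Corylus,Carpinus)),Helarctos))).
That clade contains 7 terminal taxa: Arabidopsis, Bombus, Carpinus, Corylus, Helarctos, Nomascus, Pongo.

7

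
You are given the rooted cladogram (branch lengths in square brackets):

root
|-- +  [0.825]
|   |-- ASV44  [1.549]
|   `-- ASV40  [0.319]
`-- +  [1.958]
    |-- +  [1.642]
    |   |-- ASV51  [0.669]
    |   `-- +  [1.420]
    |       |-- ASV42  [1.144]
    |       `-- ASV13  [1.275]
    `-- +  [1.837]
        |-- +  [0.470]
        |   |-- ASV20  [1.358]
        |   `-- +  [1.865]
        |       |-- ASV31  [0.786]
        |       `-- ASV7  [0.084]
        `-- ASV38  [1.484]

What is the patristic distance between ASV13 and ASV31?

The path runs ASV13 → … → MRCA → … → ASV31; the MRCA is the node subtending ((ASV51,(ASV42,ASV13)),((ASV20,(ASV31,ASV7)),ASV38)).
Branch lengths along that path: 1.275 + 1.420 + 1.642 + 1.837 + 0.470 + 1.865 + 0.786 = 9.295.

9.295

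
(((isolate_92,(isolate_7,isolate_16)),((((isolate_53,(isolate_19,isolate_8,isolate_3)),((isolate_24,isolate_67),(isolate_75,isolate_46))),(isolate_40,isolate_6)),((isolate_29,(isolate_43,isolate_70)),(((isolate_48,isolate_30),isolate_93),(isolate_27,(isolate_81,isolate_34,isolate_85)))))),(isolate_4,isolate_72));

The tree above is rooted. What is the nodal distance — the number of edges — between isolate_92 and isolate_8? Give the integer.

The MRCA of isolate_92 and isolate_8 is the node subtending ((isolate_92,(isolate_7,isolate_16)),((((isolate_53,(isolate_19,isolate_8,isolate_3)),((isolate_24,isolate_67),(isolate_75,isolate_46))),(isolate_40,isolate_6)),((isolate_29,(isolate_43,isolate_70)),(((isolate_48,isolate_30),isolate_93),(isolate_27,(isolate_81,isolate_34,isolate_85)))))).
From isolate_92 up to that node: 2 branches. From isolate_8 up to the same node: 6 branches. Total: 2 + 6 = 8.

8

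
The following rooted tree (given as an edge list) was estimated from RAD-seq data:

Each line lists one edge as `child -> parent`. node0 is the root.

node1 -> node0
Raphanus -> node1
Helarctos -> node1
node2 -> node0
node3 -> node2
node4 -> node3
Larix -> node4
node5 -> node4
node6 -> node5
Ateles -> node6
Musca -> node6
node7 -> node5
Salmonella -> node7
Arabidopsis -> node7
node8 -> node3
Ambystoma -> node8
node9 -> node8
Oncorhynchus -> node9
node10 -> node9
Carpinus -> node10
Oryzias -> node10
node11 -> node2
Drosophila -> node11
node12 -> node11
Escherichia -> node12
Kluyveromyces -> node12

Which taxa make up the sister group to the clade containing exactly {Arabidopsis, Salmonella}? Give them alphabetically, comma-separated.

Ateles, Musca

The clade containing exactly {Arabidopsis, Salmonella} attaches to the tree at the node subtending ((Ateles,Musca),(Salmonella,Arabidopsis)).
The other lineage descending from that same node — the sister group — is (Ateles,Musca); its 2 tips in alphabetical order are the answer.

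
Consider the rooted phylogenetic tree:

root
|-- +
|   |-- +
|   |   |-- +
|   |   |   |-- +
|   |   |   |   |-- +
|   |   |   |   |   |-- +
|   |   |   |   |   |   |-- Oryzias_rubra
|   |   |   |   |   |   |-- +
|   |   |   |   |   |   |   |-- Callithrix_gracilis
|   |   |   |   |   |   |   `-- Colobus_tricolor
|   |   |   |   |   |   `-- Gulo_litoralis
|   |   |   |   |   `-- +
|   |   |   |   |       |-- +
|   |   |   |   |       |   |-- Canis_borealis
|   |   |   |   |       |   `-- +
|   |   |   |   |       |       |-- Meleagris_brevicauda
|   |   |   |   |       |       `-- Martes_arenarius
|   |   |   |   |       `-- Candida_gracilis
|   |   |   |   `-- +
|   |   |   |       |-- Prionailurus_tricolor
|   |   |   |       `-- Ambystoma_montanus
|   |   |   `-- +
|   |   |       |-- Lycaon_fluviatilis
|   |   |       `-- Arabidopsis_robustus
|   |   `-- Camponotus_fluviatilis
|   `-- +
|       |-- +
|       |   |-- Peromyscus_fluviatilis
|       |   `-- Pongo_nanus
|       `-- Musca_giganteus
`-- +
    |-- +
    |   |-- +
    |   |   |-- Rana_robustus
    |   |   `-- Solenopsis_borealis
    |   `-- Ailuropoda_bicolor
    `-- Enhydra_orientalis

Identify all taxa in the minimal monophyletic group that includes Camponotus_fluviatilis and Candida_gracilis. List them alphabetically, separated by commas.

Ambystoma_montanus, Arabidopsis_robustus, Callithrix_gracilis, Camponotus_fluviatilis, Candida_gracilis, Canis_borealis, Colobus_tricolor, Gulo_litoralis, Lycaon_fluviatilis, Martes_arenarius, Meleagris_brevicauda, Oryzias_rubra, Prionailurus_tricolor

Tracing Camponotus_fluviatilis: it sits inside (((((Oryzias_rubra,(Callithrix_gracilis,Colobus_tricolor),Gulo_litoralis),((Canis_borealis,(Meleagris_brevicauda,Martes_arenarius)),Candida_gracilis)),(Prionailurus_tricolor,Ambystoma_montanus)),(Lycaon_fluviatilis,Arabidopsis_robustus)),Camponotus_fluviatilis).
Tracing Candida_gracilis: it sits inside ((Canis_borealis,(Meleagris_brevicauda,Martes_arenarius)),Candida_gracilis).
The smallest clade enclosing both is (((((Oryzias_rubra,(Callithrix_gracilis,Colobus_tricolor),Gulo_litoralis),((Canis_borealis,(Meleagris_brevicauda,Martes_arenarius)),Candida_gracilis)),(Prionailurus_tricolor,Ambystoma_montanus)),(Lycaon_fluviatilis,Arabidopsis_robustus)),Camponotus_fluviatilis); the answer is its 13 terminal taxa in alphabetical order.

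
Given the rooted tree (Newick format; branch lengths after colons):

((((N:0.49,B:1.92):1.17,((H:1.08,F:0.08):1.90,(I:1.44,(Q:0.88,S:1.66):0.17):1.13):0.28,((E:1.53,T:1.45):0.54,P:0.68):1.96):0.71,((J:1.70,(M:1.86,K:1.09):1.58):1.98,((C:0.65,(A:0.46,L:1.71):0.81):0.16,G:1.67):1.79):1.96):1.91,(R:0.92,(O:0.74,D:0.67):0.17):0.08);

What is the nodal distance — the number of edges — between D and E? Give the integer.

8

The MRCA of D and E is the root of the tree.
From D up to that node: 3 branches. From E up to the same node: 5 branches. Total: 3 + 5 = 8.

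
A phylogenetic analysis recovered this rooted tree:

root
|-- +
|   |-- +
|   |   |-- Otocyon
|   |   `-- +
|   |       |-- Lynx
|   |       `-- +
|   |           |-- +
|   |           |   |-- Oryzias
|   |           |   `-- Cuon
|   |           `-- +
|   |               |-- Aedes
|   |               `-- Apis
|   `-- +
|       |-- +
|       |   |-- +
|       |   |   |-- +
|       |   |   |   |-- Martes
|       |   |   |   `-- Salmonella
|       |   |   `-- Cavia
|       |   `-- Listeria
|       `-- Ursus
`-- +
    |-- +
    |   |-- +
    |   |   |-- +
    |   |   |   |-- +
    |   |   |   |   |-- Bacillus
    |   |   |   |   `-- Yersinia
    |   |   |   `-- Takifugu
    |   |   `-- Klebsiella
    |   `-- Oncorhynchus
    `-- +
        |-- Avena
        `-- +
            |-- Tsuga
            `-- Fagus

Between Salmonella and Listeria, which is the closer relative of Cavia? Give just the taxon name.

Salmonella

The MRCA of Cavia and Salmonella subtends ((Martes,Salmonella),Cavia) (3 taxa).
The MRCA of Cavia and Listeria subtends (((Martes,Salmonella),Cavia),Listeria) (4 taxa).
The first is nested inside the second, so Cavia shares a more recent common ancestor with Salmonella.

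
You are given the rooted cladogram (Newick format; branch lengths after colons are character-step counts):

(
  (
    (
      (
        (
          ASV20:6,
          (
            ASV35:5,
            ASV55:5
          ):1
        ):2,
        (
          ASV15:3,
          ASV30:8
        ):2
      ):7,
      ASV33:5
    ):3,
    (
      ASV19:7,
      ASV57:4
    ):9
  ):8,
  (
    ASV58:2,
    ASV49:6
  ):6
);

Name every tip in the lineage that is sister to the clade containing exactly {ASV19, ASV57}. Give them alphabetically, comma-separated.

The clade containing exactly {ASV19, ASV57} attaches to the tree at the node subtending ((((ASV20,(ASV35,ASV55)),(ASV15,ASV30)),ASV33),(ASV19,ASV57)).
The other lineage descending from that same node — the sister group — is (((ASV20,(ASV35,ASV55)),(ASV15,ASV30)),ASV33); its 6 tips in alphabetical order are the answer.

ASV15, ASV20, ASV30, ASV33, ASV35, ASV55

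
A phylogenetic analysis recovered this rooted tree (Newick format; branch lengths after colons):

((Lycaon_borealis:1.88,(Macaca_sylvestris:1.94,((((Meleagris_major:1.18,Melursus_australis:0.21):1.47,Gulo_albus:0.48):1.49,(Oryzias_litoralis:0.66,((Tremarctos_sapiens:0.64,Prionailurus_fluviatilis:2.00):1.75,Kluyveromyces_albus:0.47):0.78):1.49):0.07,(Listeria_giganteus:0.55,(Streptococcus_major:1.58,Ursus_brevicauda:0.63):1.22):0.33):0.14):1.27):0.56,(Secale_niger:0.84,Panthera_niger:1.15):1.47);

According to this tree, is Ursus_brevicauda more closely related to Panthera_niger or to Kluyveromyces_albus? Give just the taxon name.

Kluyveromyces_albus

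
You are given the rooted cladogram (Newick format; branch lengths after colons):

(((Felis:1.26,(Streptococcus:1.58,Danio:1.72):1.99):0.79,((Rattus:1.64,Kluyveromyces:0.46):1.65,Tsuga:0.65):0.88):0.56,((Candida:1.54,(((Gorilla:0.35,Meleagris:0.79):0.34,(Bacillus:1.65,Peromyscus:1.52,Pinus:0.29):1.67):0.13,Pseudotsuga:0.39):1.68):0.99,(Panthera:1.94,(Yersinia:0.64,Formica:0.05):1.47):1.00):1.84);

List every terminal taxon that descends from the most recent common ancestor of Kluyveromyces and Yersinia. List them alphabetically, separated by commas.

Bacillus, Candida, Danio, Felis, Formica, Gorilla, Kluyveromyces, Meleagris, Panthera, Peromyscus, Pinus, Pseudotsuga, Rattus, Streptococcus, Tsuga, Yersinia

Tracing Kluyveromyces: it sits inside (Rattus,Kluyveromyces).
Tracing Yersinia: it sits inside (Yersinia,Formica).
The smallest clade enclosing both is the whole tree (their MRCA is the root), so the answer is all 16 tips in alphabetical order.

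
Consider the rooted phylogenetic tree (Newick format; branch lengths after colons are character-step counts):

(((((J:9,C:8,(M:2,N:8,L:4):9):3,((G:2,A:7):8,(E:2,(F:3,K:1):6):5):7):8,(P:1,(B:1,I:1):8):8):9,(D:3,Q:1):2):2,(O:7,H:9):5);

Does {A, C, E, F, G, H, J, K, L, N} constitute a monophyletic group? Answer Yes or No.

The MRCA of the listed taxa is the root, so the smallest clade containing them is the whole tree.
That clade also contains B, D, I, M, O, P, Q, which are not in the proposed group, so the group is not monophyletic.

No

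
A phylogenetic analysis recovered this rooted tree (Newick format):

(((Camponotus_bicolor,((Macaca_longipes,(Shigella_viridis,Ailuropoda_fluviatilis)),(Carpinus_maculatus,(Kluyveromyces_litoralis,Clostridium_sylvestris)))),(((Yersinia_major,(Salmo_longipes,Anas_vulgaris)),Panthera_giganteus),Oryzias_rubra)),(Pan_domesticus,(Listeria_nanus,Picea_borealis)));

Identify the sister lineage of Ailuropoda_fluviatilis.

Ailuropoda_fluviatilis attaches to the tree at the node subtending (Shigella_viridis,Ailuropoda_fluviatilis).
The other lineage descending from that same node — the sister group — is the single tip Shigella_viridis.

Shigella_viridis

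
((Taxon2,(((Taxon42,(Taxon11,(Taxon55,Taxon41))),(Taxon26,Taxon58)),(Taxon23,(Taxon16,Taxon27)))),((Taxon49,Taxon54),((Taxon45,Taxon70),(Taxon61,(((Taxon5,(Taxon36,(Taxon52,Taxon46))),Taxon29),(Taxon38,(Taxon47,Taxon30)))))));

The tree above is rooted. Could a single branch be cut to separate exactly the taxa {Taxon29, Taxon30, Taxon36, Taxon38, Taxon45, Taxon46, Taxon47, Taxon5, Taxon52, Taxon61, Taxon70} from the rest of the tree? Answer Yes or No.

The most recent common ancestor of these taxa subtends ((Taxon45,Taxon70),(Taxon61,(((Taxon5,(Taxon36,(Taxon52,Taxon46))),Taxon29),(Taxon38,(Taxon47,Taxon30))))).
That clade has exactly 11 tips — every listed taxon and nothing else — so the group is monophyletic.

Yes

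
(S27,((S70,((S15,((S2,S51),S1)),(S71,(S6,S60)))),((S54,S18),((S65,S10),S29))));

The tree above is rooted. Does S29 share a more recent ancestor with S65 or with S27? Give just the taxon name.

S65

The MRCA of S29 and S65 subtends ((S65,S10),S29) (3 taxa).
The MRCA of S29 and S27 is the root, subtending the entire tree (14 taxa).
The first is nested inside the second, so S29 shares a more recent common ancestor with S65.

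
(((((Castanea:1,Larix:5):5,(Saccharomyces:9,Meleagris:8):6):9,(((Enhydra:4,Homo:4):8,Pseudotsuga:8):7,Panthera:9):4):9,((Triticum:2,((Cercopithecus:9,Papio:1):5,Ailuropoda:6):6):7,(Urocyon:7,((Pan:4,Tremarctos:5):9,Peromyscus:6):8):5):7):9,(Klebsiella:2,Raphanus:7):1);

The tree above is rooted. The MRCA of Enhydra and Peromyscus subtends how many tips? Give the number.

The MRCA of Enhydra and Peromyscus is the node subtending ((((Castanea,Larix),(Saccharomyces,Meleagris)),(((Enhydra,Homo),Pseudotsuga),Panthera)),((Triticum,((Cercopithecus,Papio),Ailuropoda)),(Urocyon,((Pan,Tremarctos),Peromyscus)))).
That clade contains 16 terminal taxa: Ailuropoda, Castanea, Cercopithecus, Enhydra, Homo, Larix, Meleagris, Pan, Panthera, Papio, Peromyscus, Pseudotsuga, Saccharomyces, Tremarctos, Triticum, Urocyon.

16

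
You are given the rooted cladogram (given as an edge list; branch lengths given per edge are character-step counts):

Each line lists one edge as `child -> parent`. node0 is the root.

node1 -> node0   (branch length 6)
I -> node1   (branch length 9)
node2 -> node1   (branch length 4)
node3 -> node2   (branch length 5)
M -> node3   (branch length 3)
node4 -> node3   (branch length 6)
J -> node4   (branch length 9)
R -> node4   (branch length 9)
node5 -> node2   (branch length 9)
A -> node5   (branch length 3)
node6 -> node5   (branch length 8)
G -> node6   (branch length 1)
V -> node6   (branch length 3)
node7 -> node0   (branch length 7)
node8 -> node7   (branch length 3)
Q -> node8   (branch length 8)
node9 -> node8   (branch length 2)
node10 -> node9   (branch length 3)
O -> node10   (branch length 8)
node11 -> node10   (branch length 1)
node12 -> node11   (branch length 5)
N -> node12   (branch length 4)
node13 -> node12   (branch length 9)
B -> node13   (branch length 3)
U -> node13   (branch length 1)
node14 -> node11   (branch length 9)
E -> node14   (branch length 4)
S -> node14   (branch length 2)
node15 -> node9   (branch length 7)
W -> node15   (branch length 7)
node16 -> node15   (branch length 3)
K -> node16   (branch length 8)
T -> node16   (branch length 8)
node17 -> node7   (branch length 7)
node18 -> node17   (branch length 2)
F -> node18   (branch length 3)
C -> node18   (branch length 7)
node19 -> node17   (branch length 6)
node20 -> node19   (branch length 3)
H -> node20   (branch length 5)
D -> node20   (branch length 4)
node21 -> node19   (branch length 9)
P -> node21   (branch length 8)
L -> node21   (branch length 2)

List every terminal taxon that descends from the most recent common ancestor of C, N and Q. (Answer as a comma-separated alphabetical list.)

Tracing C: it sits inside (F,C).
Tracing N: it sits inside (N,(B,U)).
Tracing Q: it sits inside (Q,((O,((N,(B,U)),(E,S))),(W,(K,T)))).
The smallest clade enclosing all 3 is ((Q,((O,((N,(B,U)),(E,S))),(W,(K,T)))),((F,C),((H,D),(P,L)))); the answer is its 16 terminal taxa in alphabetical order.

B, C, D, E, F, H, K, L, N, O, P, Q, S, T, U, W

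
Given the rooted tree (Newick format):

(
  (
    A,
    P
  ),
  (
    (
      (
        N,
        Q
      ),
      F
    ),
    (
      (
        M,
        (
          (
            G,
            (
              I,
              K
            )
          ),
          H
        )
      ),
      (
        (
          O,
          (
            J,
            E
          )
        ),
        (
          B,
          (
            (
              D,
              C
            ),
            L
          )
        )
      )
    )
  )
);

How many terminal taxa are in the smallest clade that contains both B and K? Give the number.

The MRCA of B and K is the node subtending ((M,((G,(I,K)),H)),((O,(J,E)),(B,((D,C),L)))).
That clade contains 12 terminal taxa: B, C, D, E, G, H, I, J, K, L, M, O.

12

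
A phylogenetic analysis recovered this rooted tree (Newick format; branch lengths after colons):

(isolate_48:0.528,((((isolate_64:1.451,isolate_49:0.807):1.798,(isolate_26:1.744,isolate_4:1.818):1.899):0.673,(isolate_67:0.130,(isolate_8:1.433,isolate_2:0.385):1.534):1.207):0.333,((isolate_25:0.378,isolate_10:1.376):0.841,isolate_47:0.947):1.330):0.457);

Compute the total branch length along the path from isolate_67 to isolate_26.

5.653

The path runs isolate_67 → … → MRCA → … → isolate_26; the MRCA is the node subtending (((isolate_64,isolate_49),(isolate_26,isolate_4)),(isolate_67,(isolate_8,isolate_2))).
Branch lengths along that path: 0.130 + 1.207 + 0.673 + 1.899 + 1.744 = 5.653.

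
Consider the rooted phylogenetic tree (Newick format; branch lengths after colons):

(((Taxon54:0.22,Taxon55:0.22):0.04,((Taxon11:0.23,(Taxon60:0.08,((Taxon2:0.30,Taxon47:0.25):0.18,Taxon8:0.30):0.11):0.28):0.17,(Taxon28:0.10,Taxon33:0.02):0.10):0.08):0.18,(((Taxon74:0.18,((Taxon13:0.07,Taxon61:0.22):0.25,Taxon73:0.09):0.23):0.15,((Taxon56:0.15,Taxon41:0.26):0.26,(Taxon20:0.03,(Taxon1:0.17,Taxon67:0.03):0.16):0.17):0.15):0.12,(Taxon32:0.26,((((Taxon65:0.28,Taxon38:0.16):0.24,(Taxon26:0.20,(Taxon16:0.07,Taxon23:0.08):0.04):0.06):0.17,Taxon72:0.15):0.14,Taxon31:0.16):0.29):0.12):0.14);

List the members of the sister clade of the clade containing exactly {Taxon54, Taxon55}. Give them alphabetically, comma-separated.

Taxon11, Taxon2, Taxon28, Taxon33, Taxon47, Taxon60, Taxon8

The clade containing exactly {Taxon54, Taxon55} attaches to the tree at the node subtending ((Taxon54,Taxon55),((Taxon11,(Taxon60,((Taxon2,Taxon47),Taxon8))),(Taxon28,Taxon33))).
The other lineage descending from that same node — the sister group — is ((Taxon11,(Taxon60,((Taxon2,Taxon47),Taxon8))),(Taxon28,Taxon33)); its 7 tips in alphabetical order are the answer.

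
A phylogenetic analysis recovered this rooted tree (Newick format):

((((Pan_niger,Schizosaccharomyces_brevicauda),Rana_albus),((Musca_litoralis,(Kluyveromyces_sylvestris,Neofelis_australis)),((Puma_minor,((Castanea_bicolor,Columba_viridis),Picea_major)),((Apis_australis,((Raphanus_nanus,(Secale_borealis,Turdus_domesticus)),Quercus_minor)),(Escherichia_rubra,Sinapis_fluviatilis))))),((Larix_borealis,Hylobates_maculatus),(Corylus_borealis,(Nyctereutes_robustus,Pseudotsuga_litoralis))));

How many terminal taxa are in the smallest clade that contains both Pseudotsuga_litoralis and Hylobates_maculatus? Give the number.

The MRCA of Pseudotsuga_litoralis and Hylobates_maculatus is the node subtending ((Larix_borealis,Hylobates_maculatus),(Corylus_borealis,(Nyctereutes_robustus,Pseudotsuga_litoralis))).
That clade contains 5 terminal taxa: Corylus_borealis, Hylobates_maculatus, Larix_borealis, Nyctereutes_robustus, Pseudotsuga_litoralis.

5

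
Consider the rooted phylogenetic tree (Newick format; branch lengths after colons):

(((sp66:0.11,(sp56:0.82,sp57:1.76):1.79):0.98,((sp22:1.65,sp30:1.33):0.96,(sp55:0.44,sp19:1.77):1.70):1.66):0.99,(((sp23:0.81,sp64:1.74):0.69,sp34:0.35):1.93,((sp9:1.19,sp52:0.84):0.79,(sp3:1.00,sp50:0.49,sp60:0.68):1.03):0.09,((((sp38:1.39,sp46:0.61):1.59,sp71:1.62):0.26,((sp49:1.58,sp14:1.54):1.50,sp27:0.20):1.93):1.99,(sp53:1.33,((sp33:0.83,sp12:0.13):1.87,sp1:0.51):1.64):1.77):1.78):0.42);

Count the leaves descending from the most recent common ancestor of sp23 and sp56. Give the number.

The MRCA of sp23 and sp56 is the root, so the clade is the entire tree.
That clade contains 25 terminal taxa: sp1, sp12, sp14, sp19, sp22, sp23, sp27, sp3, sp30, sp33, sp34, sp38, sp46, sp49, sp50, sp52, sp53, sp55, sp56, sp57, sp60, sp64, sp66, sp71, sp9.

25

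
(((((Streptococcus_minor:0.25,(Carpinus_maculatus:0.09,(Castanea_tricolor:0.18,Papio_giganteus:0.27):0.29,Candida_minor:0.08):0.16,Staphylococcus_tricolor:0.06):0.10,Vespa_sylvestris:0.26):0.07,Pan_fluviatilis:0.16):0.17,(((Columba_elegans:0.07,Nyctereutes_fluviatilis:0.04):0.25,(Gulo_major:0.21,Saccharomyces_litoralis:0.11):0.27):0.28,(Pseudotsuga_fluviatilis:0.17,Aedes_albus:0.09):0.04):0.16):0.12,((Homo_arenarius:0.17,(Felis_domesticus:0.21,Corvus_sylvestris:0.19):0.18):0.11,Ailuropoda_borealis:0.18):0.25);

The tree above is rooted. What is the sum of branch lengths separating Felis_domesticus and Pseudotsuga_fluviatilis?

1.24

The path runs Felis_domesticus → … → MRCA → … → Pseudotsuga_fluviatilis; the MRCA is the root of the tree.
Branch lengths along that path: 0.21 + 0.18 + 0.11 + 0.25 + 0.12 + 0.16 + 0.04 + 0.17 = 1.24.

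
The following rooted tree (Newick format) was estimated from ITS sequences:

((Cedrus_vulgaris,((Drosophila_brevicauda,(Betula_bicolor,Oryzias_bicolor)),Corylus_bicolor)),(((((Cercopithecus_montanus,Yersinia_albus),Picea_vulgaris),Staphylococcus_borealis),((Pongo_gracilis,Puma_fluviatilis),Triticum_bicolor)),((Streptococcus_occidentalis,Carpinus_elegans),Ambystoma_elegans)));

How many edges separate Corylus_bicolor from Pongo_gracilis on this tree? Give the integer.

8

The MRCA of Corylus_bicolor and Pongo_gracilis is the root of the tree.
From Corylus_bicolor up to that node: 3 branches. From Pongo_gracilis up to the same node: 5 branches. Total: 3 + 5 = 8.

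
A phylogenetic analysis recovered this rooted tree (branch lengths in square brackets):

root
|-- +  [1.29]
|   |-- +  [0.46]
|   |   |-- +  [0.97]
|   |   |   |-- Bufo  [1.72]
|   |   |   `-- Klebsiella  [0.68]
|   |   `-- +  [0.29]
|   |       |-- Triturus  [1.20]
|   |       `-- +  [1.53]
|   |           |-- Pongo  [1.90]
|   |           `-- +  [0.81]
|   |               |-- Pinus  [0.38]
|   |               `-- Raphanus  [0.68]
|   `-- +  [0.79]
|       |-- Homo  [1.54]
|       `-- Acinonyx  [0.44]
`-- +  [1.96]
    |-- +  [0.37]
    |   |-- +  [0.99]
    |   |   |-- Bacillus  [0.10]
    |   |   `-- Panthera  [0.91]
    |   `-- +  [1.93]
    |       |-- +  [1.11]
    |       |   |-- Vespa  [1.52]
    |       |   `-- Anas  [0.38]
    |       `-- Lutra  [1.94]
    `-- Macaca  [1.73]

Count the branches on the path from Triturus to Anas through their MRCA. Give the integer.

9

The MRCA of Triturus and Anas is the root of the tree.
From Triturus up to that node: 4 branches. From Anas up to the same node: 5 branches. Total: 4 + 5 = 9.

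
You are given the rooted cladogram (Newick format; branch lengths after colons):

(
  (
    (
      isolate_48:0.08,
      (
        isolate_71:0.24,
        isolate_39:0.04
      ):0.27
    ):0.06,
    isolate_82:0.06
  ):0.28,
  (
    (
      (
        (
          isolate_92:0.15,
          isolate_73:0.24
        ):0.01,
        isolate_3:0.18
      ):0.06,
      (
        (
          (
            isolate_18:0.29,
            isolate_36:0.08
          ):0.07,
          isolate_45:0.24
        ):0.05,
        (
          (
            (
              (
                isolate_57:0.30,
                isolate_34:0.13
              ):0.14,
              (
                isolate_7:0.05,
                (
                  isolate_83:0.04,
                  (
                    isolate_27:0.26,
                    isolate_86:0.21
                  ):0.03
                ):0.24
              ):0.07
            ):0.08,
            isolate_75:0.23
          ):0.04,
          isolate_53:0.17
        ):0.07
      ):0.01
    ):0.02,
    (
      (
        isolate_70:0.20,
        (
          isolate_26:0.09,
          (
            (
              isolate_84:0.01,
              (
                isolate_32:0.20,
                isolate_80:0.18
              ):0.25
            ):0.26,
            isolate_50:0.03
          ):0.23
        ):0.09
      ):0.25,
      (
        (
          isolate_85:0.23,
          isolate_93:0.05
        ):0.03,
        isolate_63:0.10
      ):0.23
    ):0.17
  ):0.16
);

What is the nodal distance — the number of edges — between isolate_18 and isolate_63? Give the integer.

8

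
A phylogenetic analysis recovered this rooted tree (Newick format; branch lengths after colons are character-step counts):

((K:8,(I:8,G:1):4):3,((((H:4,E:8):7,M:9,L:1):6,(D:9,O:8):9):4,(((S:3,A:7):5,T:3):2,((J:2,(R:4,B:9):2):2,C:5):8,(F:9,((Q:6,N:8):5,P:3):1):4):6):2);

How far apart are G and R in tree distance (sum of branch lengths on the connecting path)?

32

The path runs G → … → MRCA → … → R; the MRCA is the root of the tree.
Branch lengths along that path: 1 + 4 + 3 + 2 + 6 + 8 + 2 + 2 + 4 = 32.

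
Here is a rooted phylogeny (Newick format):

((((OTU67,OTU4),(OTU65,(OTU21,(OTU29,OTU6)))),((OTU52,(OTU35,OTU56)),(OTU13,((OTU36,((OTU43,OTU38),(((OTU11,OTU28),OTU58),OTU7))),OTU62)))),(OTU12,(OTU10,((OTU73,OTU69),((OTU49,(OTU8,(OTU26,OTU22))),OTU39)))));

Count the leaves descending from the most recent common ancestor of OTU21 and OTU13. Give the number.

18

The MRCA of OTU21 and OTU13 is the node subtending (((OTU67,OTU4),(OTU65,(OTU21,(OTU29,OTU6)))),((OTU52,(OTU35,OTU56)),(OTU13,((OTU36,((OTU43,OTU38),(((OTU11,OTU28),OTU58),OTU7))),OTU62)))).
That clade contains 18 terminal taxa: OTU11, OTU13, OTU21, OTU28, OTU29, OTU35, OTU36, OTU38, OTU4, OTU43, OTU52, OTU56, OTU58, OTU6, OTU62, OTU65, OTU67, OTU7.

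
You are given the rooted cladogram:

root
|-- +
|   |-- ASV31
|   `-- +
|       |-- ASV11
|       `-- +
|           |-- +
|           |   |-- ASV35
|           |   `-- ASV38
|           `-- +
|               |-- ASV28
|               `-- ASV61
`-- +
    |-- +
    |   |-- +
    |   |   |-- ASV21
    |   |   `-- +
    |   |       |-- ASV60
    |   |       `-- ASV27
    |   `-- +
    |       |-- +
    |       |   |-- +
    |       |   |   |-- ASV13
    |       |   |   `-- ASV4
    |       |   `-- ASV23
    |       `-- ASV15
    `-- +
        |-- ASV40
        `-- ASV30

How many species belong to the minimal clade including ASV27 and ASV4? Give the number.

The MRCA of ASV27 and ASV4 is the node subtending ((ASV21,(ASV60,ASV27)),(((ASV13,ASV4),ASV23),ASV15)).
That clade contains 7 terminal taxa: ASV13, ASV15, ASV21, ASV23, ASV27, ASV4, ASV60.

7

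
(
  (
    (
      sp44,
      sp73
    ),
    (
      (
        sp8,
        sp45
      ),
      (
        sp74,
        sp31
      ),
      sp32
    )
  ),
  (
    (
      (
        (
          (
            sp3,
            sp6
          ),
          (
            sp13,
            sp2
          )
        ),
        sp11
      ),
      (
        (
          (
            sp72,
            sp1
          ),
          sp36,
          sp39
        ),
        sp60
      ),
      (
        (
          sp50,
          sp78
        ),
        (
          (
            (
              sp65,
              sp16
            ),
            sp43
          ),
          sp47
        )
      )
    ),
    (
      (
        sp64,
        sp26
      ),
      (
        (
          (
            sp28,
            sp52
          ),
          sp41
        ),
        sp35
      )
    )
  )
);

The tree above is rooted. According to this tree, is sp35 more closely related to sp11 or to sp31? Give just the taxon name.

sp11

The MRCA of sp35 and sp11 subtends (((((sp3,sp6),(sp13,sp2)),sp11),(((sp72,sp1),sp36,sp39),sp60),((sp50,sp78),(((sp65,sp16),sp43),sp47))),((sp64,sp26),(((sp28,sp52),sp41),sp35))) (22 taxa).
The MRCA of sp35 and sp31 is the root, subtending the entire tree (29 taxa).
The first is nested inside the second, so sp35 shares a more recent common ancestor with sp11.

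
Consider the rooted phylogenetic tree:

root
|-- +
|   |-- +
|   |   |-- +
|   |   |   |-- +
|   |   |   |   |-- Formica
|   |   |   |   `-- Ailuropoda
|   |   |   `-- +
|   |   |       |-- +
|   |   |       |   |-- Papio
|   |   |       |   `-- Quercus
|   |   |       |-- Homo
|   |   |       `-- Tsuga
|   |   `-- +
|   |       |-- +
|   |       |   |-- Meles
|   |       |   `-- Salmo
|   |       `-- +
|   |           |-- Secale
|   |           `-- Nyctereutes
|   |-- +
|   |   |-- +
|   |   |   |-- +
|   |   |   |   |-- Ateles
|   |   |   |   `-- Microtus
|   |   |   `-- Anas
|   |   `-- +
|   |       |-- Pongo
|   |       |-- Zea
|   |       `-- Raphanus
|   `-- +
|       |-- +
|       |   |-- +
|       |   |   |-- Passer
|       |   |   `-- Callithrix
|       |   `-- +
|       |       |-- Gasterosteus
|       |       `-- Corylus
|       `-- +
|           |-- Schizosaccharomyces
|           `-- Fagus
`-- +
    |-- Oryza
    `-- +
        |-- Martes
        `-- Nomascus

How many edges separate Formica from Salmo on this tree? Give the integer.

The MRCA of Formica and Salmo is the node subtending (((Formica,Ailuropoda),((Papio,Quercus),Homo,Tsuga)),((Meles,Salmo),(Secale,Nyctereutes))).
From Formica up to that node: 3 branches. From Salmo up to the same node: 3 branches. Total: 3 + 3 = 6.

6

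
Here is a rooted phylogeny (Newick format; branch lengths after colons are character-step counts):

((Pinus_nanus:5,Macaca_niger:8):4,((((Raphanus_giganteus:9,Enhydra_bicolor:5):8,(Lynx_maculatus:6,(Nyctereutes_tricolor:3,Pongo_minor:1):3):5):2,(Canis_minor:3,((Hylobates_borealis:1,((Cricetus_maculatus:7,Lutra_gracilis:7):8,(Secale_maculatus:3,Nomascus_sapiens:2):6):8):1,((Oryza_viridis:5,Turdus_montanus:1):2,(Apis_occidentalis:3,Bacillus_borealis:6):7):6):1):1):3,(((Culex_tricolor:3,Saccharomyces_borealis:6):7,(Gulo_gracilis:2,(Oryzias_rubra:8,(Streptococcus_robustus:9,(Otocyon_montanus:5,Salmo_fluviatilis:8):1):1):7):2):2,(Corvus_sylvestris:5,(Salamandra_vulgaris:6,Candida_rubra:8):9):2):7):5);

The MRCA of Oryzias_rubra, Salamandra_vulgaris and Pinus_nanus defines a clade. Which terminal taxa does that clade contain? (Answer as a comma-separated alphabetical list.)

Apis_occidentalis, Bacillus_borealis, Candida_rubra, Canis_minor, Corvus_sylvestris, Cricetus_maculatus, Culex_tricolor, Enhydra_bicolor, Gulo_gracilis, Hylobates_borealis, Lutra_gracilis, Lynx_maculatus, Macaca_niger, Nomascus_sapiens, Nyctereutes_tricolor, Oryza_viridis, Oryzias_rubra, Otocyon_montanus, Pinus_nanus, Pongo_minor, Raphanus_giganteus, Saccharomyces_borealis, Salamandra_vulgaris, Salmo_fluviatilis, Secale_maculatus, Streptococcus_robustus, Turdus_montanus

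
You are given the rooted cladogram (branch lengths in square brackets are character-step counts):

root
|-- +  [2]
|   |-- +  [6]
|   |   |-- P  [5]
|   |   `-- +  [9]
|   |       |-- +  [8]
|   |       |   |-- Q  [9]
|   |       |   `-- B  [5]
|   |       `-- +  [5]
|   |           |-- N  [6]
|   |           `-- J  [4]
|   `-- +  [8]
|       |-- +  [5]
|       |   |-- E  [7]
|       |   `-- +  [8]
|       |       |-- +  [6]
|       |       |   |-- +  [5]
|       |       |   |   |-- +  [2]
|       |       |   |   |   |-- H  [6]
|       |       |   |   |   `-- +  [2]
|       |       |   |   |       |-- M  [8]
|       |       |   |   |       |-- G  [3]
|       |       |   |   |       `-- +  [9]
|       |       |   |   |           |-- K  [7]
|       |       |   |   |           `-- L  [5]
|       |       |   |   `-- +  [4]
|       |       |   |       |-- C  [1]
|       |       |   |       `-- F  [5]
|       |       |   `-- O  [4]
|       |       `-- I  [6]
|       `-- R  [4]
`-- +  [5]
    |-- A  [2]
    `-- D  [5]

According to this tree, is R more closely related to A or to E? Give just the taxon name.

E

The MRCA of R and E subtends ((E,((((H,(M,G,(K,L))),(C,F)),O),I)),R) (11 taxa).
The MRCA of R and A is the root, subtending the entire tree (18 taxa).
The first is nested inside the second, so R shares a more recent common ancestor with E.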